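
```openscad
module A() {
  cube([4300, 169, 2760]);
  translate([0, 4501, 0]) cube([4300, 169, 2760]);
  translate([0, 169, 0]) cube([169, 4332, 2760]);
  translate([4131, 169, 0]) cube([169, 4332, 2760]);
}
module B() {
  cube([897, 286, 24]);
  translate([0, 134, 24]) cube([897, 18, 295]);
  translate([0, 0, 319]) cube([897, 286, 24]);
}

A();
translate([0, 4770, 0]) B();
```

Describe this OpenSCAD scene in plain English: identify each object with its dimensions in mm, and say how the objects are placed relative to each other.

A is a box-shaped house frame (walls only): outside footprint 4300×4670 mm, wall height 2760 mm, wall thickness 169 mm. The two y-facing walls run the full x-width; the two x-facing walls fit between the inner faces of the y-facing walls.

B is an I-beam lying along x, 897 mm long. Overall section height 343 mm. Two flanges 286 mm wide (y) and 24 mm thick, one on the floor and one at the top; a web 18 mm thick runs between them, centred on the flange width.

The I-beam is on the floor beside the house frame on its +y side.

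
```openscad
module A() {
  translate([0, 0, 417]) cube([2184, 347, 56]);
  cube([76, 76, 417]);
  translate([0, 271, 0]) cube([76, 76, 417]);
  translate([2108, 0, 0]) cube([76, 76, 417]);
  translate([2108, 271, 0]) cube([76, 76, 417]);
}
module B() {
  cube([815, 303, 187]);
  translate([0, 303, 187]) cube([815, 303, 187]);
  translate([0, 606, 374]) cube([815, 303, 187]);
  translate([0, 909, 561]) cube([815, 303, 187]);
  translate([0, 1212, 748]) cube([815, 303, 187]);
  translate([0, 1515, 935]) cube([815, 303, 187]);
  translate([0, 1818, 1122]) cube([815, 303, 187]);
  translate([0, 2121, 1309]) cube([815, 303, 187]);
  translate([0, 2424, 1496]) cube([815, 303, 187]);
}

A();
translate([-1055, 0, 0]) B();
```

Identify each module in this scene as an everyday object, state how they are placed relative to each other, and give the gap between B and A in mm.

A is a bench. B is a staircase. The staircase is on the floor beside the bench on its −x side. The gap between the staircase and the bench is 240 mm.

The staircase's nearest face is 240 mm from the bench's −x face.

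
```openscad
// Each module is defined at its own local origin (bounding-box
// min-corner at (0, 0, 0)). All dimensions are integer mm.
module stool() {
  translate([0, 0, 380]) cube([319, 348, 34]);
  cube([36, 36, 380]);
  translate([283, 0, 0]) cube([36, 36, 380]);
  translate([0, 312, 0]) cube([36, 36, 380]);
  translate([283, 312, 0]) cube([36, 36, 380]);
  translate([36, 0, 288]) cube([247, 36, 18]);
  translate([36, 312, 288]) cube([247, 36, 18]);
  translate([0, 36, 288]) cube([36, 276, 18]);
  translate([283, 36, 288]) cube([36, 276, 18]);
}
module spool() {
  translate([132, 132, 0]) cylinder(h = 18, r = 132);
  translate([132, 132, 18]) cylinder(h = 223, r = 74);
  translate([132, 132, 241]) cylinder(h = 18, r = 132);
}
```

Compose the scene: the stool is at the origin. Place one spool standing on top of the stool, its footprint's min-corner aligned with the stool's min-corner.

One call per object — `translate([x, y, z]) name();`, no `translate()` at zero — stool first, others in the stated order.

stool();
translate([0, 0, 414]) spool();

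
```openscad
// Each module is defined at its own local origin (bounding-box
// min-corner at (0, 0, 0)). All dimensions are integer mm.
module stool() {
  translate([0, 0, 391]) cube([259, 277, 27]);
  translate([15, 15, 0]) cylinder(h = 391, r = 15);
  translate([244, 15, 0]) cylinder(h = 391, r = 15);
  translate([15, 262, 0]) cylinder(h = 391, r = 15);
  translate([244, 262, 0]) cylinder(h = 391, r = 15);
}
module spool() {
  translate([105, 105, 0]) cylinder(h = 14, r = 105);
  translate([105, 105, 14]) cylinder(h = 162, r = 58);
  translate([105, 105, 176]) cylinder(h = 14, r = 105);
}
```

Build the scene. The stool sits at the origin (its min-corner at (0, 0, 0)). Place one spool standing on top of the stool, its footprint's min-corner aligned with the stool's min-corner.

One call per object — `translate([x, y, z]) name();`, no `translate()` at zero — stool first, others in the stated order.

stool();
translate([0, 0, 418]) spool();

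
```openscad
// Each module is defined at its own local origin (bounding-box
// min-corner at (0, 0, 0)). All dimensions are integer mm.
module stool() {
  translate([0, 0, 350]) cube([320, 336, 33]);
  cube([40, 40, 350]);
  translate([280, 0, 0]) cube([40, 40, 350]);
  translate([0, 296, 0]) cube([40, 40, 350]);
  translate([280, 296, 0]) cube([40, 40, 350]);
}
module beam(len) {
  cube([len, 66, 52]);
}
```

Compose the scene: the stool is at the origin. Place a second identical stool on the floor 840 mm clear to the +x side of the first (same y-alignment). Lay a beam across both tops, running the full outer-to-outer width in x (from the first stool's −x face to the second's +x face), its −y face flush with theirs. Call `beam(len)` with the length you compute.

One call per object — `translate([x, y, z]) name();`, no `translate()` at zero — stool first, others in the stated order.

stool();
translate([1160, 0, 0]) stool();
translate([0, 0, 383]) beam(1480);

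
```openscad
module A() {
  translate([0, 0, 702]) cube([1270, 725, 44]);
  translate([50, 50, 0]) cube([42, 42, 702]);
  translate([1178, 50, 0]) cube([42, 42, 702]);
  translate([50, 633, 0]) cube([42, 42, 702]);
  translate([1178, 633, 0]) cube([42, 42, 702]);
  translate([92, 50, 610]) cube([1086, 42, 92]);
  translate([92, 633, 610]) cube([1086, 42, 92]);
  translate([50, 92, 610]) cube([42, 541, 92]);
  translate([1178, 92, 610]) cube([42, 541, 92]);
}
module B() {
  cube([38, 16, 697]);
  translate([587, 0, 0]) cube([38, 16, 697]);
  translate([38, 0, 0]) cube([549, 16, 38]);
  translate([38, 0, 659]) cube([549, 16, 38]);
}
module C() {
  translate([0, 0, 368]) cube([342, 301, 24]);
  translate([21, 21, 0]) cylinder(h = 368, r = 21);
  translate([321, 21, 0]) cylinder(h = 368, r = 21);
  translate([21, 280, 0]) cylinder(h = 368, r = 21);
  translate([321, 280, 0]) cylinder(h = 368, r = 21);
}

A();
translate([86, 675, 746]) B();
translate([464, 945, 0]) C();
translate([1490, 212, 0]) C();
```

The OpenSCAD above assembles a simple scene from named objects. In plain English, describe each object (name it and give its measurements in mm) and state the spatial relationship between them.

A is a table with a 1270×725 mm rectangular top, 44 mm thick, top surface at z = 746 mm, supported by four 42×42 mm square legs, each inset 50 mm from the nearest pair of top edges, running from the floor. Four apron rails, 42 mm thick and 92 mm tall, run between adjacent legs with their top edges flush with the underside of the top and their outer faces flush with the legs' outer faces.

B is a picture frame with a 549×621 mm rectangular opening (x by z) and a uniform 38 mm border on every side. Frame depth is 16 mm along y. It is built from two vertical stiles running the full outside height and two horizontal rails spanning the gap between the stiles.

C is a four-legged stool. The seat is 342×301 mm, 24 mm thick, top at z = 392 mm. It stands on four round legs, each 42 mm in diameter, from z = 0 to the seat underside, each leg's axis is inset half a diameter from the nearest pair of seat edges (so the leg's bounding box is flush with the corner).

The picture frame is on top of the table. Two stools sit around the table at the +y, +x sides.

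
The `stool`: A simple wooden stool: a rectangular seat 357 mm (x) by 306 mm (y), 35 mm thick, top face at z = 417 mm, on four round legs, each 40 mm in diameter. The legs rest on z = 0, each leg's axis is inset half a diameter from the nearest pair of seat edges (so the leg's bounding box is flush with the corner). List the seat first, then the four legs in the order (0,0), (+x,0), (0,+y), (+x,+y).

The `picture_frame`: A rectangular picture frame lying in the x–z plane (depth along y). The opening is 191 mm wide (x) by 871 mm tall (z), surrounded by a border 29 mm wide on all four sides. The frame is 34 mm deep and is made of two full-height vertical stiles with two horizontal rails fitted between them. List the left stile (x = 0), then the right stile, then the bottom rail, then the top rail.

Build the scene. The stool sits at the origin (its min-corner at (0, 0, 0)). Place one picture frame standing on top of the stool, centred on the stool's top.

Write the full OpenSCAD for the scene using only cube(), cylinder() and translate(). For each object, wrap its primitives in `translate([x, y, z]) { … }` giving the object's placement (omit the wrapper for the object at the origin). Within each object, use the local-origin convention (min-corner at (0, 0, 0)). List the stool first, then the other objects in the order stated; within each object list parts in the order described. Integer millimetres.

translate([0, 0, 382]) cube([357, 306, 35]);
translate([20, 20, 0]) cylinder(h = 382, r = 20);
translate([337, 20, 0]) cylinder(h = 382, r = 20);
translate([20, 286, 0]) cylinder(h = 382, r = 20);
translate([337, 286, 0]) cylinder(h = 382, r = 20);
translate([54, 136, 417]) {
  cube([29, 34, 929]);
  translate([220, 0, 0]) cube([29, 34, 929]);
  translate([29, 0, 0]) cube([191, 34, 29]);
  translate([29, 0, 900]) cube([191, 34, 29]);
}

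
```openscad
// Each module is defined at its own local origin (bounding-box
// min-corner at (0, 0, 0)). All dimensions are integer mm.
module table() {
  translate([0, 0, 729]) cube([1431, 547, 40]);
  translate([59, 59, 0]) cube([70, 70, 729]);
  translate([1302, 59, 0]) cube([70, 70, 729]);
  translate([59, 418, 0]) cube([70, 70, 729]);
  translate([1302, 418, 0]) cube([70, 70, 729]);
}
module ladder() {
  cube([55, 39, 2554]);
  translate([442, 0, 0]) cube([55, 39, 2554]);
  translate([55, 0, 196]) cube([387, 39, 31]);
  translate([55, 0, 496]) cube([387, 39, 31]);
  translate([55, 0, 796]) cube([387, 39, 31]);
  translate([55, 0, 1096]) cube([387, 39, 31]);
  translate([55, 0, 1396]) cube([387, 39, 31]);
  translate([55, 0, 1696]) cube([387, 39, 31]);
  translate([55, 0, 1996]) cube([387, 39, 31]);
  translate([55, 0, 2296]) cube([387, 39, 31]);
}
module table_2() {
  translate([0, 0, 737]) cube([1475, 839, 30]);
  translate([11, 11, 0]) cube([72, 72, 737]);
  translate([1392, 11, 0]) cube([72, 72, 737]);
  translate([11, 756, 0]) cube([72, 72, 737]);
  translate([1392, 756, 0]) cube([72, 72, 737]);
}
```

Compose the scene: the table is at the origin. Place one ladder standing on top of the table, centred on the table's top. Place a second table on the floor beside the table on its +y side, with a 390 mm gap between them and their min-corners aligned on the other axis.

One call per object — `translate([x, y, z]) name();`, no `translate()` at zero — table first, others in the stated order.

table();
translate([467, 254, 769]) ladder();
translate([0, 937, 0]) table_2();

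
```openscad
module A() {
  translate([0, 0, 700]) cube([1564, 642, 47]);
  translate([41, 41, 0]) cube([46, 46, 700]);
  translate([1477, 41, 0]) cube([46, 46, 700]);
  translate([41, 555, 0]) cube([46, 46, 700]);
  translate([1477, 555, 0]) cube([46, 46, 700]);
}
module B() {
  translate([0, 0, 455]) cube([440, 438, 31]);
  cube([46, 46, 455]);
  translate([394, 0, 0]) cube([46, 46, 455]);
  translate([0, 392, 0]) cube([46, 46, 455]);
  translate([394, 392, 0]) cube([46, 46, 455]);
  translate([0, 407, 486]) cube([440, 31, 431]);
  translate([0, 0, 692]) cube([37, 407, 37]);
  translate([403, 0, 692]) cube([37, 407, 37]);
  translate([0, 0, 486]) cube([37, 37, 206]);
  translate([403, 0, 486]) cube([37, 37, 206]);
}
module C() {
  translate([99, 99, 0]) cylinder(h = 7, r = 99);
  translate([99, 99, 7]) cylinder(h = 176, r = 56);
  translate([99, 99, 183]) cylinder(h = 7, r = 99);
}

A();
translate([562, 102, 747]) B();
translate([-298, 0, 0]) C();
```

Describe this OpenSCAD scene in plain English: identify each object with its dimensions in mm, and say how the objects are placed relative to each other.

A is a table with a 1564×642 mm rectangular top, 47 mm thick, top surface at z = 747 mm, supported by four 46×46 mm square legs, each inset 41 mm from the nearest pair of top edges, running from the floor.

B is a chair: 440×438 mm seat, 31 mm thick, top at z = 486 mm, on four 46 mm square corner legs flush with the seat edges. A 31 mm thick backrest slab spans the full seat width, extending 431 mm above the seat top, its back face flush with the seat's +y edge. Two armrests of 37×37 mm section run along each side from the seat's front edge to the front of the backrest, top faces 243 mm above the seat top and outer faces flush with the seat's x-edges; a 37×37 mm post under the front of each armrest stands on the seat at the front corner.

C is a spool: two coaxial disc flanges of radius 99 mm and thickness 7 mm, joined by a core cylinder of radius 56 mm and height 176 mm. The lower flange rests on z = 0 and the three cylinders share a vertical axis.

The chair is on top of the table, centred. The spool is on the floor beside the table on its −x side.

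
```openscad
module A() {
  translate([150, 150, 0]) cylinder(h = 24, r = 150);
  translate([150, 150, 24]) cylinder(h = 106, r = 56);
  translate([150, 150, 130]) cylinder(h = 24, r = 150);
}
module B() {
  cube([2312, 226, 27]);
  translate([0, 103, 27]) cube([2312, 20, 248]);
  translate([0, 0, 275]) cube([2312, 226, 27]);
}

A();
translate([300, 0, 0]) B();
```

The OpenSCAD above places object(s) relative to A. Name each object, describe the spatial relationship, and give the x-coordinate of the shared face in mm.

A is a spool. B is an I-beam. The I-beam is against the spool's +x side, with their −y faces flush. The x-coordinate of the shared face is 300 mm.

The spool's +x face and the I-beam's −x face are both at x = 300 mm.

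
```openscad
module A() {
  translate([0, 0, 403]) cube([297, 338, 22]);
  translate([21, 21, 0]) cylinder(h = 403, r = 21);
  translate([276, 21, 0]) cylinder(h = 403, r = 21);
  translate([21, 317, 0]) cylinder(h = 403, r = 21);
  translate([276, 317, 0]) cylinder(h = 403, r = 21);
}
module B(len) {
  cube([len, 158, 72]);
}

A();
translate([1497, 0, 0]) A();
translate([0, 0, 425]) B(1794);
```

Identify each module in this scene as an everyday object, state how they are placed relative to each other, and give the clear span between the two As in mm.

A is a stool. B is a beam. A beam spans the tops of two stools. The clear span between the two stools is 1200 mm.

Second stool starts at x = 1497; first ends at x = 297; clear span = 1497 − 297 = 1200 mm.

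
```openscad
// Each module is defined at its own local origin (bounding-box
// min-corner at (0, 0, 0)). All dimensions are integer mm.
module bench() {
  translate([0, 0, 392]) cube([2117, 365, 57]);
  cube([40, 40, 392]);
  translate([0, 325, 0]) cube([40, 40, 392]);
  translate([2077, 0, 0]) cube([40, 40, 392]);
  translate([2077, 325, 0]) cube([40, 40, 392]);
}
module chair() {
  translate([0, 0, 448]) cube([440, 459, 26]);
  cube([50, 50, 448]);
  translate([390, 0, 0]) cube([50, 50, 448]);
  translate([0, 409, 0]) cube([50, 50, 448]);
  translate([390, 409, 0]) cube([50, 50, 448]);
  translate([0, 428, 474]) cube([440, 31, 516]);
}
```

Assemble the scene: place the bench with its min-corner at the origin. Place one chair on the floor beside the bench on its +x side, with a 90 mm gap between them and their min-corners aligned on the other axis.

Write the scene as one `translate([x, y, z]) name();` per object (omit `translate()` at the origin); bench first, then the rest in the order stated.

bench();
translate([2207, 0, 0]) chair();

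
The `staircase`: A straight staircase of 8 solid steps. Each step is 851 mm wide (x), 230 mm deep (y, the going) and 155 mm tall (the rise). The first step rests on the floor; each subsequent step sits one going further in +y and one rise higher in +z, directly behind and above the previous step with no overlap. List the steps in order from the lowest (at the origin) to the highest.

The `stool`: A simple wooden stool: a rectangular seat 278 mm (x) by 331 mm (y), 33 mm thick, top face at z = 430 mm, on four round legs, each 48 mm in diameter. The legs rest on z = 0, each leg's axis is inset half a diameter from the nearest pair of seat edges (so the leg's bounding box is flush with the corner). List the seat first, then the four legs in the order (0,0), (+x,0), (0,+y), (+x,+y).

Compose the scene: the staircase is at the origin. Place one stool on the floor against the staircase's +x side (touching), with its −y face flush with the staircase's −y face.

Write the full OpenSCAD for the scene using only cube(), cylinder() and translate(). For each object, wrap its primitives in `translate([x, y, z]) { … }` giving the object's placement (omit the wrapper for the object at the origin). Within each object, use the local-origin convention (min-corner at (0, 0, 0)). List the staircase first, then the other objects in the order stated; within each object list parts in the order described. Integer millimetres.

cube([851, 230, 155]);
translate([0, 230, 155]) cube([851, 230, 155]);
translate([0, 460, 310]) cube([851, 230, 155]);
translate([0, 690, 465]) cube([851, 230, 155]);
translate([0, 920, 620]) cube([851, 230, 155]);
translate([0, 1150, 775]) cube([851, 230, 155]);
translate([0, 1380, 930]) cube([851, 230, 155]);
translate([0, 1610, 1085]) cube([851, 230, 155]);
translate([851, 0, 0]) {
  translate([0, 0, 397]) cube([278, 331, 33]);
  translate([24, 24, 0]) cylinder(h = 397, r = 24);
  translate([254, 24, 0]) cylinder(h = 397, r = 24);
  translate([24, 307, 0]) cylinder(h = 397, r = 24);
  translate([254, 307, 0]) cylinder(h = 397, r = 24);
}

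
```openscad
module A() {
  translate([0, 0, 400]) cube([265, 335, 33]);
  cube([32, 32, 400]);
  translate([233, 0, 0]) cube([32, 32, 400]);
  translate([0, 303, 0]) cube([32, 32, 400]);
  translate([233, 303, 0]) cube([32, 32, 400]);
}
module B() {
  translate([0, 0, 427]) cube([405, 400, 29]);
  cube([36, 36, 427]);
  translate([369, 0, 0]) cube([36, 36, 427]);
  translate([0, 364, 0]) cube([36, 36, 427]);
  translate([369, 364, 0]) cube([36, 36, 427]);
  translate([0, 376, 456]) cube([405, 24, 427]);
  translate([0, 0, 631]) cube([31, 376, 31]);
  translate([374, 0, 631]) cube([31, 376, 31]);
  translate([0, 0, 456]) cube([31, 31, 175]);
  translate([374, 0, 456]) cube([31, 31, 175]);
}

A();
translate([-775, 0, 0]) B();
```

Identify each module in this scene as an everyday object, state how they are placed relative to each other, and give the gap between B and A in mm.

A is a stool. B is a chair. The chair is on the floor beside the stool on its −x side. The gap between the chair and the stool is 370 mm.

The chair's nearest face is 370 mm from the stool's −x face.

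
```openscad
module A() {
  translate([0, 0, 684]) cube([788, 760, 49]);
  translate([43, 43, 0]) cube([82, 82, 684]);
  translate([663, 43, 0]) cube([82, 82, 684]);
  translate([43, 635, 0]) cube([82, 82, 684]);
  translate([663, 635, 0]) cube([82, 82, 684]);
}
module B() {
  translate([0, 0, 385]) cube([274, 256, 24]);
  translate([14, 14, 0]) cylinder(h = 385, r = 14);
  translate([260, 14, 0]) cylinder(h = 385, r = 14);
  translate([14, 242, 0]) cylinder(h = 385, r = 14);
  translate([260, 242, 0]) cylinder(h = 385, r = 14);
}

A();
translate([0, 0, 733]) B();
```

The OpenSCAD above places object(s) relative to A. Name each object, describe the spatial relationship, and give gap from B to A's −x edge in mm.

The stool's min-x is at 0; the table's min-x is 0; gap = 0 mm.

A is a table. B is a stool. The stool is on top of the table. The gap from the stool to the table's −x edge is 0 mm.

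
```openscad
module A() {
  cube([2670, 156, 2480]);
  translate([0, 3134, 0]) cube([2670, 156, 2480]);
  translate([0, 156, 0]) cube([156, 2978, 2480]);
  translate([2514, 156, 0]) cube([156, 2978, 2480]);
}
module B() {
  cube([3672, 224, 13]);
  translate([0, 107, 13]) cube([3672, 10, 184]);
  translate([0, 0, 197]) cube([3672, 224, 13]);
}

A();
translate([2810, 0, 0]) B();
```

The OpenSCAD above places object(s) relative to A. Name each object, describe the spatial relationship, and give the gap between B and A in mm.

The I-beam's nearest face is 140 mm from the house frame's +x face.

A is a house frame. B is an I-beam. The I-beam is on the floor beside the house frame on its +x side. The gap between the I-beam and the house frame is 140 mm.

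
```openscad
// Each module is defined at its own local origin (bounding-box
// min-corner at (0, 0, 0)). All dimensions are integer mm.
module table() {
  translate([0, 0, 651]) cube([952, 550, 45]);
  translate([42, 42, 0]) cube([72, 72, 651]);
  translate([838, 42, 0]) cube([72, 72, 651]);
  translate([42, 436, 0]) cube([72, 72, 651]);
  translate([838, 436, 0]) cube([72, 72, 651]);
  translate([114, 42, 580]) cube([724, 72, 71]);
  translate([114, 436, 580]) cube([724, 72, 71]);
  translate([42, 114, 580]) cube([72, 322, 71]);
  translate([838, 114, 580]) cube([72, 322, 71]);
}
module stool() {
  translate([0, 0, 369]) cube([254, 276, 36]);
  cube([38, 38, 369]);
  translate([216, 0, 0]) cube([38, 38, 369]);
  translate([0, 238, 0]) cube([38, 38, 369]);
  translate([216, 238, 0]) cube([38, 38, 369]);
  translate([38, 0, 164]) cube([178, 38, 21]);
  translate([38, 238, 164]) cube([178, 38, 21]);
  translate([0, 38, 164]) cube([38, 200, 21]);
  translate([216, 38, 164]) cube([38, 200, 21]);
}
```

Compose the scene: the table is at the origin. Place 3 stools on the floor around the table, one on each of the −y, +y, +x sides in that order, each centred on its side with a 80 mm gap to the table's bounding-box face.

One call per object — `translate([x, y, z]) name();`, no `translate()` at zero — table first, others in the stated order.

table();
translate([349, -356, 0]) stool();
translate([349, 630, 0]) stool();
translate([1032, 137, 0]) stool();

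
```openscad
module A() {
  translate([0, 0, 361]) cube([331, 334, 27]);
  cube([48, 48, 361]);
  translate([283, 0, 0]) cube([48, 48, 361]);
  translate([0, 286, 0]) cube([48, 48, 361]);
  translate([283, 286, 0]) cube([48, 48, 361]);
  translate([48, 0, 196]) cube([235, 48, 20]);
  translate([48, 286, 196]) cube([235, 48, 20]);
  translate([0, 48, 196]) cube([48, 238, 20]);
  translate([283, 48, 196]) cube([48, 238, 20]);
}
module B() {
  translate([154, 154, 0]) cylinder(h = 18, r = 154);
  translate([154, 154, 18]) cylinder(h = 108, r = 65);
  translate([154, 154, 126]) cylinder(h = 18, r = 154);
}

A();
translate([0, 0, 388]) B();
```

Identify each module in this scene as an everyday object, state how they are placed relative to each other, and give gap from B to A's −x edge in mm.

The spool's min-x is at 0; the stool's min-x is 0; gap = 0 mm.

A is a stool. B is a spool. The spool is on top of the stool. The gap from the spool to the stool's −x edge is 0 mm.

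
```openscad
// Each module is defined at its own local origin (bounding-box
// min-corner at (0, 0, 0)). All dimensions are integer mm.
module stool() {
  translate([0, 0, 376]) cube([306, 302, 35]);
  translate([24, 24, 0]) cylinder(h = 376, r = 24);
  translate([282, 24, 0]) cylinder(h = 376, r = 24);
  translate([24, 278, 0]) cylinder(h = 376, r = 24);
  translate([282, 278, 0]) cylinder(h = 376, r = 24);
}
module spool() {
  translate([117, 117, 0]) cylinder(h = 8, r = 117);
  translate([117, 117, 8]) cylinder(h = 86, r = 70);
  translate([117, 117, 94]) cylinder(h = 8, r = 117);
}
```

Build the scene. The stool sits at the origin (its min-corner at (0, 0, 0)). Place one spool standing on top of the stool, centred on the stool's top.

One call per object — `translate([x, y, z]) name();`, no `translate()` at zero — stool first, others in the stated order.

stool();
translate([36, 34, 411]) spool();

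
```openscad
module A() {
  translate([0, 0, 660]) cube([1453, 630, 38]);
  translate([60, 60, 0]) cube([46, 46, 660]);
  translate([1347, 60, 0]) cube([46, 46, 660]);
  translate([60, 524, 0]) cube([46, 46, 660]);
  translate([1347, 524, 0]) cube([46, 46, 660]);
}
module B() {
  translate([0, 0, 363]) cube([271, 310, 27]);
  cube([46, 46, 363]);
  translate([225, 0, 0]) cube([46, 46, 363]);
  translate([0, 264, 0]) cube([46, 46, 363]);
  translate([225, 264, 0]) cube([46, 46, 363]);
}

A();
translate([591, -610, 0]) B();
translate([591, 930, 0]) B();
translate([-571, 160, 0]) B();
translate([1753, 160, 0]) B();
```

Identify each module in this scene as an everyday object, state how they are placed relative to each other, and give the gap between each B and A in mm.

Each stool's nearest face is 300 mm from the table's bounding box.

A is a table. B is a stool. Four stools sit around the table at the −y, +y, −x, +x sides. The gap between each stool and the table is 300 mm.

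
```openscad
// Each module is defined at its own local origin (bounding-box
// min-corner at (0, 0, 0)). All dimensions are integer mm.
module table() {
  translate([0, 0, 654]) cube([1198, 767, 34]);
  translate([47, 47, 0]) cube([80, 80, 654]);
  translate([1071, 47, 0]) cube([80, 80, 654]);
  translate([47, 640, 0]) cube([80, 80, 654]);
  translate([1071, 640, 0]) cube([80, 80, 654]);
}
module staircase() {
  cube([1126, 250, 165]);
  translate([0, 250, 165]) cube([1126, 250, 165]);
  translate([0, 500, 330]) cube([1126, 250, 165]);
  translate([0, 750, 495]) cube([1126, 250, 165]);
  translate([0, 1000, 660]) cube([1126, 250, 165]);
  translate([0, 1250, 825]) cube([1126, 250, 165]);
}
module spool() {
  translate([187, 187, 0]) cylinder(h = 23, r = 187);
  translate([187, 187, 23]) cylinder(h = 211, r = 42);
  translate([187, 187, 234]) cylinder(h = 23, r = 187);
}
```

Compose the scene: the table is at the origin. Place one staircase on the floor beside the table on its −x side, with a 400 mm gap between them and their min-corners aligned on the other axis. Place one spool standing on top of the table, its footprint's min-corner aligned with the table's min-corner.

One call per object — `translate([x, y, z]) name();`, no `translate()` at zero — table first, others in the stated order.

table();
translate([-1526, 0, 0]) staircase();
translate([0, 0, 688]) spool();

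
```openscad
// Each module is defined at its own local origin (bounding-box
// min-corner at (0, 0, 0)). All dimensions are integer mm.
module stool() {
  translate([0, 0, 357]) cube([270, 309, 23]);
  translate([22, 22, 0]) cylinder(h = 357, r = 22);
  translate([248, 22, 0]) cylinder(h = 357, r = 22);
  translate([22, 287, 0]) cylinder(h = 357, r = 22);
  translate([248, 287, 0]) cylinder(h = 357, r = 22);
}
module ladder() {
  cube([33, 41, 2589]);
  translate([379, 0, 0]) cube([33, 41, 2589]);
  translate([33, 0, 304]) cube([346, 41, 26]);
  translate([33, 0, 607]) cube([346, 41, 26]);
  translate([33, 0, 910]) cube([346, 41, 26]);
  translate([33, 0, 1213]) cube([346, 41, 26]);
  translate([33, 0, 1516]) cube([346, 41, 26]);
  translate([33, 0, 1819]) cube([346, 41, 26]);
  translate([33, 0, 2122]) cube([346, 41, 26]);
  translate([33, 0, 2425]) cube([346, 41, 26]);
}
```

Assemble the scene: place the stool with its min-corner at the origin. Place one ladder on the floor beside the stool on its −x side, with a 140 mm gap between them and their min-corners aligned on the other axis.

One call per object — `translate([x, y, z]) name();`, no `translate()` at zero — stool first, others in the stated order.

stool();
translate([-552, 0, 0]) ladder();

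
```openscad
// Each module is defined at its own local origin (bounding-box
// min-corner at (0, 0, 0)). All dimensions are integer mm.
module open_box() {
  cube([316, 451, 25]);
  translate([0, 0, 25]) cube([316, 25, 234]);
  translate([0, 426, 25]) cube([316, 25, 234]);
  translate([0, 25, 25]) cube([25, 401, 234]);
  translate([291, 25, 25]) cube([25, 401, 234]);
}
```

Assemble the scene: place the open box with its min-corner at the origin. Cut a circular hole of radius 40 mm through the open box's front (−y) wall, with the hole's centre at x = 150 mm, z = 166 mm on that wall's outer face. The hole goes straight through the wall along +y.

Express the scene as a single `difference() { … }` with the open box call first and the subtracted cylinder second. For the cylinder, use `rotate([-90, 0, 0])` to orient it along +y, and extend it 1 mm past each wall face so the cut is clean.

difference() {
  open_box();
  translate([150, -1, 166]) rotate([-90, 0, 0]) cylinder(h = 27, r = 40);
}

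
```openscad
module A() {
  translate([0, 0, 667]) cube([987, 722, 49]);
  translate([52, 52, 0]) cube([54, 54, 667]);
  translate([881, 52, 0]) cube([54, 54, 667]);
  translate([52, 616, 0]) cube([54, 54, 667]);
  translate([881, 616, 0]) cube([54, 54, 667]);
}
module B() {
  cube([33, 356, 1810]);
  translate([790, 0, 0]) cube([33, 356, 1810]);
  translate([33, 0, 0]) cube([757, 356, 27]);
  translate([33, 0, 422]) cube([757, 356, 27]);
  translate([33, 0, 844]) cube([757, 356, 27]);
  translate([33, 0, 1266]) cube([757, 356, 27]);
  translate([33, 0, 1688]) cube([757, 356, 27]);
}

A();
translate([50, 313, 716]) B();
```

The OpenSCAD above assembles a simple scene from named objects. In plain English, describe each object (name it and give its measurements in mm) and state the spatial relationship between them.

A is a table with a 987×722 mm rectangular top, 49 mm thick, top surface at z = 716 mm, supported by four 54×54 mm square legs, each inset 52 mm from the nearest pair of top edges, running from the floor.

B is a bookshelf 823 mm wide overall, 356 mm deep and 1810 mm tall. The two sides are 33 mm thick vertical panels. 5 horizontal shelves of 27 mm thickness span between the inner faces of the sides; the lowest shelf sits on the floor and shelves are stacked with a clear vertical gap of 395 mm between each pair.

The bookshelf is on top of the table.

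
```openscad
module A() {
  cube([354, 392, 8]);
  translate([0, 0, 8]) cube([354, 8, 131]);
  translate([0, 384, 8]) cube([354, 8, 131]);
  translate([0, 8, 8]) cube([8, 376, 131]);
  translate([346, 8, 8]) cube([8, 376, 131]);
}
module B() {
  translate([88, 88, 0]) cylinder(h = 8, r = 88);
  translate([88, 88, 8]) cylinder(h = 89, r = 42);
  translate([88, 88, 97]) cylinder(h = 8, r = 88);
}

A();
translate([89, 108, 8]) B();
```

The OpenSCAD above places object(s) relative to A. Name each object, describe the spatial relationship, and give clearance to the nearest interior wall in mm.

A is an open box. B is a spool. The spool sits inside the open box, centred. The clearance to the nearest interior wall is 81 mm.

Clearances: x = 81, y = 100; minimum 81 mm.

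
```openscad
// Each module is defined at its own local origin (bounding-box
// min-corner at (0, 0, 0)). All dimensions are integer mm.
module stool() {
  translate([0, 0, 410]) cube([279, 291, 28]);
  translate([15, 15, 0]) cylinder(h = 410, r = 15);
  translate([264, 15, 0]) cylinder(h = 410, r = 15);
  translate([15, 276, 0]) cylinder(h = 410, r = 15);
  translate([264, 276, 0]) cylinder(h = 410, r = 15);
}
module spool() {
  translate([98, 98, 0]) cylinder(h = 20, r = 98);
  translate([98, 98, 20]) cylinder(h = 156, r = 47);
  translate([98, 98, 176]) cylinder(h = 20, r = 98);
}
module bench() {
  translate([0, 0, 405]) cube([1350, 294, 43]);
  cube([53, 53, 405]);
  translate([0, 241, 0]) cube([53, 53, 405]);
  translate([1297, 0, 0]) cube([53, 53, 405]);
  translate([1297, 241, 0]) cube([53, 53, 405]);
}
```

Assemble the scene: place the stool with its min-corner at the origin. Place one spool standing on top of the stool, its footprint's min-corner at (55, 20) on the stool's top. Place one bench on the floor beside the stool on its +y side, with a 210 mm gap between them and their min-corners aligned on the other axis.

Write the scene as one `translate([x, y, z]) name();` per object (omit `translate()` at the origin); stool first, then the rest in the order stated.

stool();
translate([55, 20, 438]) spool();
translate([0, 501, 0]) bench();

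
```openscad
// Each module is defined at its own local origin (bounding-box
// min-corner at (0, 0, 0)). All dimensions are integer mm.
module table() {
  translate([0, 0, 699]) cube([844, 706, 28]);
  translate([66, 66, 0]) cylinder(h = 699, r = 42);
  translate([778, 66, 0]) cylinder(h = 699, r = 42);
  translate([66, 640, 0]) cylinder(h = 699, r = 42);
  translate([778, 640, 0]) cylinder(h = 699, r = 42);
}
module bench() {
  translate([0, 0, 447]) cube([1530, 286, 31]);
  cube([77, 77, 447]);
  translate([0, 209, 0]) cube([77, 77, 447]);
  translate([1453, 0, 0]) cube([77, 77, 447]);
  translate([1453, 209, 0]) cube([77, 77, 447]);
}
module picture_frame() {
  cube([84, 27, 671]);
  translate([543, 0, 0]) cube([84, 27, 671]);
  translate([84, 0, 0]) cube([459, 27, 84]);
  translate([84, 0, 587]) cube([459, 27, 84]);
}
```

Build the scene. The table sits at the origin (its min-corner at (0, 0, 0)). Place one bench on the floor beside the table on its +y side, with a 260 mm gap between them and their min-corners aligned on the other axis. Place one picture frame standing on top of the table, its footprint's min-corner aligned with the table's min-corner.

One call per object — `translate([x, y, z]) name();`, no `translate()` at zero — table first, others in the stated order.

table();
translate([0, 966, 0]) bench();
translate([0, 0, 727]) picture_frame();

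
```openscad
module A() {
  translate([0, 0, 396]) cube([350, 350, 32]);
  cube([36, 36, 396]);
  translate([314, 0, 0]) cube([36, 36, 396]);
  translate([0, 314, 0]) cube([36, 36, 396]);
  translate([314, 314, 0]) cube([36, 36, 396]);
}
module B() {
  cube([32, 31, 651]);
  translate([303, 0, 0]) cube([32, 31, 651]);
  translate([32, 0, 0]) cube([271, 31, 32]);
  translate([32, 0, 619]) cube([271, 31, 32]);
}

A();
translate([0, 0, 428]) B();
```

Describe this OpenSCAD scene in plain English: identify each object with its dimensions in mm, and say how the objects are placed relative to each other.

A is a four-legged stool. The seat is 350×350 mm, 32 mm thick, top at z = 428 mm. It stands on four square legs, each 36×36 mm in cross-section, from z = 0 to the seat underside, each flush with a corner of the seat.

B is a picture frame with a 271×587 mm rectangular opening (x by z) and a uniform 32 mm border on every side. Frame depth is 31 mm along y. It is built from two vertical stiles running the full outside height and two horizontal rails spanning the gap between the stiles.

The picture frame is on top of the stool.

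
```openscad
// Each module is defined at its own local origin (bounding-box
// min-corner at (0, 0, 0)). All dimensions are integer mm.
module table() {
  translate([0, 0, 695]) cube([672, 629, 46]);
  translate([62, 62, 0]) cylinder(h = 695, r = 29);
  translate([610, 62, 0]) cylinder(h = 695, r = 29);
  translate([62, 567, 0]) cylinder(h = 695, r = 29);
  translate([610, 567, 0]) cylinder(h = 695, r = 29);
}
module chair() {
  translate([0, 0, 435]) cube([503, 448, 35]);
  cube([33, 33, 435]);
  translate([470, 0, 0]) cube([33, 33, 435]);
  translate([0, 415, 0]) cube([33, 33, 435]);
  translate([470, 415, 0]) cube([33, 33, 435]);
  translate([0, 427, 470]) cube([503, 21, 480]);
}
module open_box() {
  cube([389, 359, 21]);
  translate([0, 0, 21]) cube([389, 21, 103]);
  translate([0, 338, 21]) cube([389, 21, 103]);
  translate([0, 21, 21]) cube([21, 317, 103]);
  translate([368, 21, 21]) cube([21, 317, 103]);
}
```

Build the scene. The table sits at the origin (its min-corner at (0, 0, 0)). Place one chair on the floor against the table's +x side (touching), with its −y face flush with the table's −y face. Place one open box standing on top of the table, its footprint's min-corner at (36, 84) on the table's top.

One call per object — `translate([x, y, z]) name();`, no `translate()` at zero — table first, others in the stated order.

table();
translate([672, 0, 0]) chair();
translate([36, 84, 741]) open_box();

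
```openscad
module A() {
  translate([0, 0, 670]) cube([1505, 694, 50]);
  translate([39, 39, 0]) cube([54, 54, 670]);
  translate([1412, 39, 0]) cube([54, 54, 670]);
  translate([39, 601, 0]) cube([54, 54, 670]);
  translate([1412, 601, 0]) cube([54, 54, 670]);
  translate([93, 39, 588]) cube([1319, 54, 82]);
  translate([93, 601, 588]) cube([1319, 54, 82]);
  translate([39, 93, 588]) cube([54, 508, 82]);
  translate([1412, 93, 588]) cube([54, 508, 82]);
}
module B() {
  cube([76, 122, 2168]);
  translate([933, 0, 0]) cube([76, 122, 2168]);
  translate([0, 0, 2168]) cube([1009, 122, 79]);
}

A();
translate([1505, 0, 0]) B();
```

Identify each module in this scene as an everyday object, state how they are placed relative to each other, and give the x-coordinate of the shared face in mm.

A is a table. B is a door frame. The door frame is against the table's +x side, with their −y faces flush. The x-coordinate of the shared face is 1505 mm.

The table's +x face and the door frame's −x face are both at x = 1505 mm.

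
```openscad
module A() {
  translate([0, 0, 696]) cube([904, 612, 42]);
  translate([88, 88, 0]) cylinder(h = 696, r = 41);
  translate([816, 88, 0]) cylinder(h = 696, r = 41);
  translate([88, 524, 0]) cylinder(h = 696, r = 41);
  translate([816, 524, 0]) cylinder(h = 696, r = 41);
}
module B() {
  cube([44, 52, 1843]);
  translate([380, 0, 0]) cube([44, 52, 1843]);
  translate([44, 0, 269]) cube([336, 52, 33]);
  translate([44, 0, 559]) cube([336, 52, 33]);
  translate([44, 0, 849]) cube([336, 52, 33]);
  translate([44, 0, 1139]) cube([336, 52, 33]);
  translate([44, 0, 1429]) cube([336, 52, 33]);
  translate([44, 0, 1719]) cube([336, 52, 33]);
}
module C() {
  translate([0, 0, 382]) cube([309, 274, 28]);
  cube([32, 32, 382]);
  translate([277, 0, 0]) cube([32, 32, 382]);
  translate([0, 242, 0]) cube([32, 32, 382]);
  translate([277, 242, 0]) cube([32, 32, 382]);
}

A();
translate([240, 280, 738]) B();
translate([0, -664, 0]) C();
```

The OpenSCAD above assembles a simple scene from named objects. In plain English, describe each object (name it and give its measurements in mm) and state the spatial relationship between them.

A is a table with a 904×612 mm rectangular top, 42 mm thick, top surface at z = 738 mm, supported by four round legs of 82 mm diameter, each leg's bounding box inset 47 mm from the nearest pair of top edges, running from the floor.

B is a straight ladder. Two 44×52 mm vertical rails, 1843 mm tall, stand 424 mm apart (outside-to-outside) with their front faces coplanar on the −y side. 6 rungs, each 52 mm deep and 33 mm tall, span between the inner faces of the rails, front faces flush with the rails. The lowest rung's underside is at z = 269 mm and rungs are spaced 290 mm apart (underside to underside).

C is a four-legged stool. The seat is a 309×274×28 mm slab whose top surface is at z = 410 mm; four square legs, each 32×32 mm in cross-section, run from the floor (z = 0) to the underside of the seat, each flush with a corner of the seat.

The ladder is on top of the table, centred. The stool is on the floor beside the table on its −y side.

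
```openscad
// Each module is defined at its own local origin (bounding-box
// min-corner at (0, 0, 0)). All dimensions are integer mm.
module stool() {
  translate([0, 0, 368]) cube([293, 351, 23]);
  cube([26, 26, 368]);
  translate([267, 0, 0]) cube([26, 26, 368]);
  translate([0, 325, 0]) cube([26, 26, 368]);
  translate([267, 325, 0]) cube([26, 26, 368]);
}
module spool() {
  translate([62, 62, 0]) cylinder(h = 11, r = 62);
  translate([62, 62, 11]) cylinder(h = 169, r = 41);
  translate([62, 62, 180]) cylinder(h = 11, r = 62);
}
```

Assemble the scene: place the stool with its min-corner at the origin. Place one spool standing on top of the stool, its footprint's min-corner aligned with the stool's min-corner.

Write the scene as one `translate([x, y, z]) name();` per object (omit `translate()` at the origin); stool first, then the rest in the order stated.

stool();
translate([0, 0, 391]) spool();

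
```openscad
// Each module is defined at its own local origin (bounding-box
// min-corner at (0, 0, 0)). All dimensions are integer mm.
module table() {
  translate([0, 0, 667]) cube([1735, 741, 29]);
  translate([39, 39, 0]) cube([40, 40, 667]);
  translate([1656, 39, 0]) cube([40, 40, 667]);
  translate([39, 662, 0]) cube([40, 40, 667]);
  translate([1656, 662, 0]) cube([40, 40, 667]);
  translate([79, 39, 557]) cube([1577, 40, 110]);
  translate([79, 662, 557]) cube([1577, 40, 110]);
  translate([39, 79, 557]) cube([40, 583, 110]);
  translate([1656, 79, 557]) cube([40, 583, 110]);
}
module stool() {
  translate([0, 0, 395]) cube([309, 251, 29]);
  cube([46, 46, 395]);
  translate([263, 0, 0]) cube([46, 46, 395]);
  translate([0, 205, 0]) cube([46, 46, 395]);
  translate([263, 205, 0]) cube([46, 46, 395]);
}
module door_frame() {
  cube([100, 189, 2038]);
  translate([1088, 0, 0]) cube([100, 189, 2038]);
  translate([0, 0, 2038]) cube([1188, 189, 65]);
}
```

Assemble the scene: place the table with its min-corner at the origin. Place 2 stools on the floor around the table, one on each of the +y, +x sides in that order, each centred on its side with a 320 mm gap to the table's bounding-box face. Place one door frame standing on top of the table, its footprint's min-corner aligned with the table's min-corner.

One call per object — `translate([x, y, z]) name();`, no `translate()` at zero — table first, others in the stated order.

table();
translate([713, 1061, 0]) stool();
translate([2055, 245, 0]) stool();
translate([0, 0, 696]) door_frame();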